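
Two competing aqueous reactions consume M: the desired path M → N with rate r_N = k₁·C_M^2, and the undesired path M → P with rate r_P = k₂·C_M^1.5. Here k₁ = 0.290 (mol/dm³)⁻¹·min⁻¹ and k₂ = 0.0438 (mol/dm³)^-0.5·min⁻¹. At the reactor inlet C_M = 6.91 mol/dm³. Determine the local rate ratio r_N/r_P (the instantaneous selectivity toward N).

17.4

S_{N/P} = r_N/r_P = (k₁·C_M^2)/(k₂·C_M^1.5) = (k₁/k₂)·C_M^0.5.
= (0.290×6.910^2) / (0.0438×6.910^1.5) = 13.85/0.7956 = 17.4.
Since the desired path is higher order in M, keeping C_M high (PFR or concentrated feed) favours N.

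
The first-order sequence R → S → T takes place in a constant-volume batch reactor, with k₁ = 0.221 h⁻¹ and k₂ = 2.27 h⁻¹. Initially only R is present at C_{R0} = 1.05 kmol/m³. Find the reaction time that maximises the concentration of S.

1.14 h

The intermediate peaks when r₁ = r₂, i.e. k₁e^(−k₁t) = k₂e^(−k₂t), giving t_opt = ln(k₂/k₁)/(k₂−k₁).
= ln(2.27/0.221)/(2.27−0.221) = ln(10.27)/2.049 = 2.329/2.049 = 1.14 h.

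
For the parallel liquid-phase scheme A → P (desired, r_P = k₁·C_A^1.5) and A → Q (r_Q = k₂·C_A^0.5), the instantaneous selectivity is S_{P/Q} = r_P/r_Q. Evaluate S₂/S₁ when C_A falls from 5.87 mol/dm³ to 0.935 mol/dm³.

0.159

S_{P/Q} = (k₁/k₂)·C_A, so S₂/S₁ = (C_{A,2}/C_{A,1}).
= 0.935/5.87 = 0.159.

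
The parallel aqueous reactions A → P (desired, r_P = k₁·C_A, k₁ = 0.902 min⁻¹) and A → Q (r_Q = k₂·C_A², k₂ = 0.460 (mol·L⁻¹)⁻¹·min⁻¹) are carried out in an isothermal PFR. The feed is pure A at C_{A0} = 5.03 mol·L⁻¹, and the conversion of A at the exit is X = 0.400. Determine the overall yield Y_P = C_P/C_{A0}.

0.132

C_A = C_{A0}(1−X) = 3.018 mol·L⁻¹.
Along a PFR/batch, dC_P/dC_A = −r_P/(r_P+r_Q) = −k₁/(k₁+k₂·C_A).
Integrating from C_{A0} to C_A: C_P = (0.902/0.460)·ln[(0.902+0.460·5.03)/(0.902+0.460·3.02)] = 1.961·ln(3.216/2.290) = 0.6655 mol·L⁻¹.
Y_P = C_P/C_{A0} = 0.6655/5.03 = 0.132.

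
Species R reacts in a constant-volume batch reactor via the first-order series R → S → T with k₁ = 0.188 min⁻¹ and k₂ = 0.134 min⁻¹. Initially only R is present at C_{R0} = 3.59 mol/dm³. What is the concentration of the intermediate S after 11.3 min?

The intermediate concentration in a first-order A→B→C sequence is C_S = k₁C_{R0}(e^(−k₁t) − e^(−k₂t))/(k₂−k₁).
e^(−k₁t) = e^(−0.188×11.3) = e^(−2.124) = 0.1195; e^(−k₂t) = e^(−1.514) = 0.2200.
C_S = 0.188×3.59/(0.134−0.188) × (0.1195−0.2200) = (-12.50)×(-0.1005) = 1.256 mol/dm³.

1.26 mol/dm³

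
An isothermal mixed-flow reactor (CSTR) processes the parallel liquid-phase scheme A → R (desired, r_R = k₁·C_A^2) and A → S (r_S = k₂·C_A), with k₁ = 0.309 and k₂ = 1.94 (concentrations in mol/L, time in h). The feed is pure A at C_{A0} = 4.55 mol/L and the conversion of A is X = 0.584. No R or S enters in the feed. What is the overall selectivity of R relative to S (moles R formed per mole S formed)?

0.301

Exit C_A = C_{A0}(1−X) = 4.55×0.416 = 1.893 mol/L.
In a CSTR the entire volume is at exit conditions, so r_R = 0.309×1.893^2 = 1.107 and r_S = 1.94×1.893 = 3.672.
Overall selectivity = C_R/C_S = r_Rτ/(r_Sτ) = r_R/r_S = 0.301.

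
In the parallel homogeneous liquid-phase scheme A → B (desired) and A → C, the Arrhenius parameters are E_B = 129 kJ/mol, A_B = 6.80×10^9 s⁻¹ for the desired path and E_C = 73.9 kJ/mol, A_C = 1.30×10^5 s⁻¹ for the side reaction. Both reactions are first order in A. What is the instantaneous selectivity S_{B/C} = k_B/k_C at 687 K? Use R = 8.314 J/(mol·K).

Since both paths have the same order in A, the concentration cancels and S_{B/C} = k_B/k_C = (A_B/A_C)·exp[(E_C−E_B)/(RT)].
(E_C−E_B)/(RT) = (73.9−129)×10³/(8.314×687) = -55100/5712 = -9.647.
k_B/k_C = (6.80×10^9/1.30×10^5)·exp(-9.647) = 52308 × 6.463×10^-5 = 3.38.
Since E_B > E_C, raising the temperature improves selectivity toward B.

3.38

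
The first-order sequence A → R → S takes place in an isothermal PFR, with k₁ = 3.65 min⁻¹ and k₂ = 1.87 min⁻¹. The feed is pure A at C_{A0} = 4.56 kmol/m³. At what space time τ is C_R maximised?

0.376 min

The intermediate peaks when r₁ = r₂, i.e. k₁e^(−k₁τ) = k₂e^(−k₂τ), giving τ_opt = ln(k₂/k₁)/(k₂−k₁).
= ln(1.87/3.65)/(1.87−3.65) = ln(0.5123)/-1.780 = -0.6688/-1.780 = 0.376 min.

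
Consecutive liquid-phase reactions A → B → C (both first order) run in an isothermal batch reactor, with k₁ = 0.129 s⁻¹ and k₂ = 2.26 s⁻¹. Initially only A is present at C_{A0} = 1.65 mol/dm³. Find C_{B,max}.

For a first-order series the maximum intermediate yield is C_{B,max}/C_{A0} = (k₁/k₂)^[k₂/(k₂−k₁)].
= (0.129/2.26)^(2.26/(2.26−0.129)) = (0.05708)^(1.061) = 0.04800.
C_{B,max} = 0.04800×1.65 = 0.0792 mol/dm³.

0.0792 mol/dm³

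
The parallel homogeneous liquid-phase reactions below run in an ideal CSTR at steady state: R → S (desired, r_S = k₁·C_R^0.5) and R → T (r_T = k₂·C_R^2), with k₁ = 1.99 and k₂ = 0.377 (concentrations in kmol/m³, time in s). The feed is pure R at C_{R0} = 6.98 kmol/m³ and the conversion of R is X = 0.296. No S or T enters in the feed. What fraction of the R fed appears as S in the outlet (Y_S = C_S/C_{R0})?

Exit C_R = C_{R0}(1−X) = 6.98×0.704 = 4.914 kmol/m³.
Rates in a CSTR are evaluated at the outlet concentration: r_S = 1.99×4.914^0.5 = 4.411, r_T = 0.377×4.914^2 = 9.103.
Fraction of consumed R going to S: r_S/(r_S+r_T) = 0.3264.
C_S = 0.3264·C_{R0}·X = 0.3264×6.98×0.296 = 0.674 kmol/m³; Y_S = C_S/C_{R0} = 0.0966.

0.0966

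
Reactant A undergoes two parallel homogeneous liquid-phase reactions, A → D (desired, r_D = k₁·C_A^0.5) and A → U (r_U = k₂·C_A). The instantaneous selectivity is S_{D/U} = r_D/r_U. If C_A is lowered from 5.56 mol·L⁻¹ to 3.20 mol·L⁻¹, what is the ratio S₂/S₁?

S_{D/U} = (k₁/k₂)·C_A^-0.5, so S₂/S₁ = (C_{A,2}/C_{A,1})^-0.5.
= (3.20/5.56)^(-0.5) = (0.5755)^(-0.5) = 1.32.
Selectivity toward D rises as C_A falls — low-concentration operation is favoured.

1.32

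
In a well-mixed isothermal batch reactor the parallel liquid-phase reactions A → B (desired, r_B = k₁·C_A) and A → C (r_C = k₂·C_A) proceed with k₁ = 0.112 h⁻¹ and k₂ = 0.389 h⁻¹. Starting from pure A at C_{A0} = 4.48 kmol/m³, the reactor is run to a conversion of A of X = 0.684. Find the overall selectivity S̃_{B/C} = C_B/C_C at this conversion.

0.288

C_A = C_{A0}(1−X) = 1.416 kmol/m³.
Both paths are first order in A, so the instantaneous fraction to B is constant: dC_B/d(−C_A) = k₁/(k₁+k₂) = 0.2236.
C_B = 0.2236·(C_{A0}−C_A) = 0.2236×3.064 = 0.685 kmol/m³.
C_C = (C_{A0}−C_A)−C_B = 2.379 kmol/m³; S̃_{B/C} = 0.6850/2.379 = 0.288.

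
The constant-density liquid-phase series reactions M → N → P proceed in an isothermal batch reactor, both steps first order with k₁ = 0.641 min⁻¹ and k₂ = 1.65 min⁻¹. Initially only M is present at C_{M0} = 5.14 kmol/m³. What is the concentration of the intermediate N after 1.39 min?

1.01 kmol/m³

The intermediate concentration in a first-order A→B→C sequence is C_N = k₁C_{M0}(e^(−k₁t) − e^(−k₂t))/(k₂−k₁).
e^(−k₁t) = e^(−0.641×1.39) = e^(−0.8910) = 0.4102; e^(−k₂t) = e^(−2.293) = 0.1009.
C_N = 0.641×5.14/(1.65−0.641) × (0.4102−0.1009) = 3.265×0.3093 = 1.010 kmol/m³.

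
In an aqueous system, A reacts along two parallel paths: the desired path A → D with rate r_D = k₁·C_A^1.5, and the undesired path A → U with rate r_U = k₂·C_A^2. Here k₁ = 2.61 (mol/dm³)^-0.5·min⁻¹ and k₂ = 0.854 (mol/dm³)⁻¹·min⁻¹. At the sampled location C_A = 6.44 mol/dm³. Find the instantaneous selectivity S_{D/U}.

S_{D/U} = r_D/r_U = (k₁·C_A^1.5)/(k₂·C_A^2) = (k₁/k₂)·C_A^-0.5.
= (2.61×6.440^1.5) / (0.854×6.440^2) = 42.65/35.42 = 1.20.

1.20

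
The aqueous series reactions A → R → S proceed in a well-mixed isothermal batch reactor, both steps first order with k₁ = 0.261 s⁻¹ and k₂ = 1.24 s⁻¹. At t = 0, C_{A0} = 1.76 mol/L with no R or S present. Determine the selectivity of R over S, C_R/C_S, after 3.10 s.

For first-order series with pure A initially, C_R(t) = k₁C_{A0}/(k₂−k₁)·(e^(−k₁t) − e^(−k₂t)).
e^(−k₁t) = e^(−0.261×3.10) = e^(−0.8091) = 0.4453; e^(−k₂t) = e^(−3.844) = 0.02141.
C_R = 0.261×1.76/(1.24−0.261) × (0.4453−0.02141) = 0.4692×0.4239 = 0.1989 mol/L.
C_A = C_{A0}e^(−k₁t) = 0.7837 mol/L, so C_S = C_{A0}−C_A−C_R = 0.7775 mol/L; C_R/C_S = 0.256.

0.256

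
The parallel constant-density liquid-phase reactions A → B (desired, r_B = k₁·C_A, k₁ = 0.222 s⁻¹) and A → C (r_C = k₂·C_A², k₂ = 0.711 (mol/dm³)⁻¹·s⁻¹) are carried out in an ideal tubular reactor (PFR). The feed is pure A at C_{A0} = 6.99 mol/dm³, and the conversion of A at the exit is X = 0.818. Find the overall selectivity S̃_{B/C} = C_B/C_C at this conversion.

C_A = C_{A0}(1−X) = 1.272 mol/dm³.
Along a PFR/batch, dC_B/dC_A = −r_B/(r_B+r_C) = −k₁/(k₁+k₂·C_A).
Integrating from C_{A0} to C_A: C_B = (0.222/0.711)·ln[(0.222+0.711·6.99)/(0.222+0.711·1.27)] = 0.3122·ln(5.192/1.127) = 0.4771 mol/dm³.
C_C = (C_{A0}−C_A)−C_B = 5.241 mol/dm³; S̃_{B/C} = 0.4771/5.241 = 0.0910.

0.0910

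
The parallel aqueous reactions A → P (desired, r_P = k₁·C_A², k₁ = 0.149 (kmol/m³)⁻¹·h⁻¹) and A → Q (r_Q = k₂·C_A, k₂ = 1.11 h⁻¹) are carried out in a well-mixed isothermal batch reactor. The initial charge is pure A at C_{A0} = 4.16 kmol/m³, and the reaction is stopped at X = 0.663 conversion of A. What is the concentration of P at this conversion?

C_A = C_{A0}(1−X) = 1.402 kmol/m³.
Along a PFR/batch, dC_Q/dC_A = −r_Q/(r_P+r_Q) = −k₂/(k₂+k₁·C_A).
Integrating from C_{A0} to C_A: C_Q = (1.11/0.149)·ln[(1.11+0.149·4.16)/(1.11+0.149·1.40)] = 7.450·ln(1.730/1.319) = 2.021 kmol/m³.
Then C_P = (C_{A0}−C_A) − C_Q = 2.758 − 2.021 = 0.7374 kmol/m³.

0.737 kmol/m³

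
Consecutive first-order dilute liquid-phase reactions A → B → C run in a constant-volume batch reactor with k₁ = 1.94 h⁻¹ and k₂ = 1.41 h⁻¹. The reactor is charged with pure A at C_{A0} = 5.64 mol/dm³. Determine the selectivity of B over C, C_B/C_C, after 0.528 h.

1.96

The intermediate concentration in a first-order A→B→C sequence is C_B = k₁C_{A0}(e^(−k₁t) − e^(−k₂t))/(k₂−k₁).
e^(−k₁t) = e^(−1.94×0.528) = e^(−1.024) = 0.3590; e^(−k₂t) = e^(−0.7445) = 0.4750.
C_B = 1.94×5.64/(1.41−1.94) × (0.3590−0.4750) = (-20.64)×(-0.1159) = 2.394 mol/dm³.
C_A = C_{A0}e^(−k₁t) = 2.025 mol/dm³, so C_C = C_{A0}−C_A−C_B = 1.221 mol/dm³; C_B/C_C = 1.96.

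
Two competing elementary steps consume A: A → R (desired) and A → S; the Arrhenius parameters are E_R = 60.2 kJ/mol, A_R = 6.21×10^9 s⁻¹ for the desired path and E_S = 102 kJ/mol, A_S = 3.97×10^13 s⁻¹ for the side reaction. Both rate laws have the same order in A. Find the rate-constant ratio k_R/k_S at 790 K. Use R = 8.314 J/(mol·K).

Since both paths have the same order in A, the concentration cancels and S_{R/S} = k_R/k_S = (A_R/A_S)·exp[(E_S−E_R)/(RT)].
(E_S−E_R)/(RT) = (102−60.2)×10³/(8.314×790) = 41800/6568 = 6.364.
k_R/k_S = (6.21×10^9/3.97×10^13)·exp(6.364) = 1.564×10^-4 × 580.6 = 0.0908.

0.0908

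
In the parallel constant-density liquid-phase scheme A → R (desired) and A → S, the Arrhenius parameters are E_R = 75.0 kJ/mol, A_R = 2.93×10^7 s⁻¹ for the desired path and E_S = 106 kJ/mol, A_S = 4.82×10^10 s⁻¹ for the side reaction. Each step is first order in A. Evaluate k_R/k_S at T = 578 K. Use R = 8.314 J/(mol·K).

0.385

Since both paths have the same order in A, the concentration cancels and S_{R/S} = k_R/k_S = (A_R/A_S)·exp[(E_S−E_R)/(RT)].
(E_S−E_R)/(RT) = (106−75.0)×10³/(8.314×578) = 31000/4805 = 6.451.
k_R/k_S = (2.93×10^7/4.82×10^10)·exp(6.451) = 6.079×10^-4 × 633.3 = 0.385.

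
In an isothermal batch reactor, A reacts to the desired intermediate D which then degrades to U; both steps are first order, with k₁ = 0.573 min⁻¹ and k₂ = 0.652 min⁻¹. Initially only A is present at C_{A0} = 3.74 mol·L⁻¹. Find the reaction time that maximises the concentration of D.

The intermediate peaks when r₁ = r₂, i.e. k₁e^(−k₁t) = k₂e^(−k₂t), giving t_opt = ln(k₂/k₁)/(k₂−k₁).
= ln(0.652/0.573)/(0.652−0.573) = ln(1.138)/0.07900 = 0.1292/0.07900 = 1.63 min.

1.63 min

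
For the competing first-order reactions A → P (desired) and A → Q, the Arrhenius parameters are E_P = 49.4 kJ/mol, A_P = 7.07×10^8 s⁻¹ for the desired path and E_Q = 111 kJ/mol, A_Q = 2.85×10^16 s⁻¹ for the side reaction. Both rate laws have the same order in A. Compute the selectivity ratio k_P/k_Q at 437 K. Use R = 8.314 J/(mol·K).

0.573

k_P/k_Q = (A_P/A_Q)·exp[−(E_P−E_Q)/(RT)] = (A_P/A_Q)·exp[(E_Q−E_P)/(RT)].
(E_Q−E_P)/(RT) = (111−49.4)×10³/(8.314×437) = 61600/3633 = 16.95.
k_P/k_Q = (7.07×10^8/2.85×10^16)·exp(16.95) = 2.481×10^-8 × 2.308×10^7 = 0.573.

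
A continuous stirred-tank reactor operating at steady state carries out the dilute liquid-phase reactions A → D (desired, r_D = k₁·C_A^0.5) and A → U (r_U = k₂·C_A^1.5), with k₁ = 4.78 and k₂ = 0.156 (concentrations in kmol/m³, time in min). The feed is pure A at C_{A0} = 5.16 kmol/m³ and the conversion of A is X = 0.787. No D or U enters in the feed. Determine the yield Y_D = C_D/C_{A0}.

Exit C_A = C_{A0}(1−X) = 5.16×0.213 = 1.099 kmol/m³.
Rates in a CSTR are evaluated at the outlet concentration: r_D = 4.78×1.099^0.5 = 5.011, r_U = 0.156×1.099^1.5 = 0.1797.
Fraction of consumed A going to D: r_D/(r_D+r_U) = 0.9654.
C_D = 0.9654·C_{A0}·X = 0.9654×5.16×0.787 = 3.92 kmol/m³; Y_D = C_D/C_{A0} = 0.760.

0.760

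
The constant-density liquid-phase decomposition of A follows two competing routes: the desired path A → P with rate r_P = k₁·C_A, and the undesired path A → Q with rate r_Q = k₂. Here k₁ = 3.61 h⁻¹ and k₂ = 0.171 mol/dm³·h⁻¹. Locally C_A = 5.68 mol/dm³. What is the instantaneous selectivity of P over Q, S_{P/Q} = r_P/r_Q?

S_{P/Q} = r_P/r_Q = (k₁·C_A)/(k₂) = (k₁/k₂)·C_A.
= (3.61×5.680) / (0.171) = 20.50/0.1710 = 120.

120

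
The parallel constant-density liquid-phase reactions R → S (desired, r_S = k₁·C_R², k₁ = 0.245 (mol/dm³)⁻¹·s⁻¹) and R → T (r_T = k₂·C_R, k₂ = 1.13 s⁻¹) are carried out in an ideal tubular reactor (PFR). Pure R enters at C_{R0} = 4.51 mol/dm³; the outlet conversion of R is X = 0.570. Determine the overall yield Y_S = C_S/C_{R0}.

0.231

C_R = C_{R0}(1−X) = 1.939 mol/dm³.
Along a PFR/batch, dC_T/dC_R = −r_T/(r_S+r_T) = −k₂/(k₂+k₁·C_R).
Integrating from C_{R0} to C_R: C_T = (1.13/0.245)·ln[(1.13+0.245·4.51)/(1.13+0.245·1.94)] = 4.612·ln(2.235/1.605) = 1.527 mol/dm³.
Then C_S = (C_{R0}−C_R) − C_T = 2.571 − 1.527 = 1.044 mol/dm³.
Y_S = C_S/C_{R0} = 1.044/4.51 = 0.231.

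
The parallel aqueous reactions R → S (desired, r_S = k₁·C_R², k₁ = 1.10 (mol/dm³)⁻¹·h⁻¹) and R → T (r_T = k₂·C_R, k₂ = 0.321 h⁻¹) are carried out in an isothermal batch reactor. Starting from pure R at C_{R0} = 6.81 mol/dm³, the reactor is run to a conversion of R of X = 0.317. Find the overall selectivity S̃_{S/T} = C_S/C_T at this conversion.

C_R = C_{R0}(1−X) = 4.651 mol/dm³.
Along a PFR/batch, dC_T/dC_R = −r_T/(r_S+r_T) = −k₂/(k₂+k₁·C_R).
Integrating from C_{R0} to C_R: C_T = (0.321/1.10)·ln[(0.321+1.10·6.81)/(0.321+1.10·4.65)] = 0.2918·ln(7.812/5.437) = 0.1057 mol/dm³.
Then C_S = (C_{R0}−C_R) − C_T = 2.159 − 0.1057 = 2.053 mol/dm³.
S̃_{S/T} = C_S/C_T = 2.053/0.1057 = 19.4.

19.4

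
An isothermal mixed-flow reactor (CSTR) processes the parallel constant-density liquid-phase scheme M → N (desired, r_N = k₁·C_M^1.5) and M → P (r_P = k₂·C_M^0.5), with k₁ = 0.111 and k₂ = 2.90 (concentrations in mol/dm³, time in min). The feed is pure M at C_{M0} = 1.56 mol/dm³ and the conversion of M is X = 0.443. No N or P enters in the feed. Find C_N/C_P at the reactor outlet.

Exit C_M = C_{M0}(1−X) = 1.56×0.557 = 0.8689 mol/dm³.
In a CSTR the entire volume is at exit conditions, so r_N = 0.111×0.8689^1.5 = 0.08991 and r_P = 2.90×0.8689^0.5 = 2.703.
Overall selectivity = C_N/C_P = r_Nτ/(r_Pτ) = r_N/r_P = 0.0333.

0.0333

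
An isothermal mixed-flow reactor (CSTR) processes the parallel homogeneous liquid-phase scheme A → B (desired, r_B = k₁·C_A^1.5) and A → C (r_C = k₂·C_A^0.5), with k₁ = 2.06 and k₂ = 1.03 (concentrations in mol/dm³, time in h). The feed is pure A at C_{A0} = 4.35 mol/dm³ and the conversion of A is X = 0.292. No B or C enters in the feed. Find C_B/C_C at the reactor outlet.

Exit C_A = C_{A0}(1−X) = 4.35×0.708 = 3.080 mol/dm³.
A CSTR operates uniformly at the exit composition, giving r_B = 11.13 and r_C = 1.808 (each k·C_A^n at C_A = 3.080).
Overall selectivity = C_B/C_C = r_Bτ/(r_Cτ) = r_B/r_C = 6.16.

6.16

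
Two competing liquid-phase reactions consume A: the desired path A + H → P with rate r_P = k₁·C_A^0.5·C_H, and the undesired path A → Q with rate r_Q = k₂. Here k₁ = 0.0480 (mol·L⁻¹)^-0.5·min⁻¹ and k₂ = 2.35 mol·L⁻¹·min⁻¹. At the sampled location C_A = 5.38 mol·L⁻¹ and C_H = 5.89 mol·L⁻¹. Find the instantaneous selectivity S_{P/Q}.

0.279

S_{P/Q} = r_P/r_Q = (k₁·C_A^0.5·C_H)/(k₂) = (k₁/k₂)·C_A^0.5·C_H.
= (0.0480×5.380^0.5×5.890) / (2.35) = 0.6558/2.350 = 0.279.
Since the desired path is higher order in A, keeping C_A high (PFR or concentrated feed) favours P.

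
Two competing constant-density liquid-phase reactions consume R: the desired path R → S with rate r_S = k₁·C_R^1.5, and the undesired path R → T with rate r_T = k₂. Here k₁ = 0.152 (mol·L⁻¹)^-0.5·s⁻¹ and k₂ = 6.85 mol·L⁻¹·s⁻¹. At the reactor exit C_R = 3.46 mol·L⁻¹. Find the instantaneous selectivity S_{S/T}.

0.143

S_{S/T} = r_S/r_T = (k₁·C_R^1.5)/(k₂) = (k₁/k₂)·C_R^1.5.
= (0.152×3.460^1.5) / (6.85) = 0.9783/6.850 = 0.143.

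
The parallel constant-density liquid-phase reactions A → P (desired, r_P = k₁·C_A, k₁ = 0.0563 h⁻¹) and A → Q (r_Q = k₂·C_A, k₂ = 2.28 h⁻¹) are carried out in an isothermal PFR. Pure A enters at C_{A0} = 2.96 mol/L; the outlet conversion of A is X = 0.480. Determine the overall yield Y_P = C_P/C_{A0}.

0.0116

C_A = C_{A0}(1−X) = 1.539 mol/L.
Both paths are first order in A, so the instantaneous fraction to P is constant: dC_P/d(−C_A) = k₁/(k₁+k₂) = 0.02410.
C_P = 0.02410·(C_{A0}−C_A) = 0.02410×1.421 = 0.0342 mol/L.
Y_P = C_P/C_{A0} = 0.03424/2.96 = 0.0116.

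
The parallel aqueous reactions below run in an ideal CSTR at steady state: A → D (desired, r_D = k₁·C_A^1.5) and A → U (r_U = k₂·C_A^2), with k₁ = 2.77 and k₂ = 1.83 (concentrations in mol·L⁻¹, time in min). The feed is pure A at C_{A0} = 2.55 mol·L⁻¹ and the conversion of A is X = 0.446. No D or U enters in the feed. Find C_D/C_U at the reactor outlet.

Exit C_A = C_{A0}(1−X) = 2.55×0.554 = 1.413 mol·L⁻¹.
In a CSTR the entire volume is at exit conditions, so r_D = 2.77×1.413^1.5 = 4.651 and r_U = 1.83×1.413^2 = 3.652.
Overall selectivity = C_D/C_U = r_Dτ/(r_Uτ) = r_D/r_U = 1.27.

1.27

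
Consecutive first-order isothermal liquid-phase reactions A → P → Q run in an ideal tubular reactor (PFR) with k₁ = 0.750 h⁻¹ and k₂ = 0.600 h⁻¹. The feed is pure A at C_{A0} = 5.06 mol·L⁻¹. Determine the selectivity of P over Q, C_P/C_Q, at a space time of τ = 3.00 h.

0.503

For first-order series with pure A initially, C_P(τ) = k₁C_{A0}/(k₂−k₁)·(e^(−k₁τ) − e^(−k₂τ)).
e^(−k₁τ) = e^(−0.750×3.00) = e^(−2.250) = 0.1054; e^(−k₂τ) = e^(−1.800) = 0.1653.
C_P = 0.750×5.06/(0.600−0.750) × (0.1054−0.1653) = (-25.30)×(-0.05990) = 1.515 mol·L⁻¹.
C_A = C_{A0}e^(−k₁τ) = 0.5333 mol·L⁻¹, so C_Q = C_{A0}−C_A−C_P = 3.011 mol·L⁻¹; C_P/C_Q = 0.503.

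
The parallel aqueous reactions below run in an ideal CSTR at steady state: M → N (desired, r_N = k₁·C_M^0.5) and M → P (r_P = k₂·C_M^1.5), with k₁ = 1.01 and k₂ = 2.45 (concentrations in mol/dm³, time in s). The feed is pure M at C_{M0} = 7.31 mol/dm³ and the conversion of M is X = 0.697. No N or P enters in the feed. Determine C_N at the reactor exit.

Exit C_M = C_{M0}(1−X) = 7.31×0.303 = 2.215 mol/dm³.
Rates in a CSTR are evaluated at the outlet concentration: r_N = 1.01×2.215^0.5 = 1.503, r_P = 2.45×2.215^1.5 = 8.076.
Fraction of consumed M going to N: r_N/(r_N+r_P) = 0.1569.
C_N = 0.1569·C_{M0}·X = 0.1569×7.31×0.697 = 0.799 mol/dm³.

0.799 mol/dm³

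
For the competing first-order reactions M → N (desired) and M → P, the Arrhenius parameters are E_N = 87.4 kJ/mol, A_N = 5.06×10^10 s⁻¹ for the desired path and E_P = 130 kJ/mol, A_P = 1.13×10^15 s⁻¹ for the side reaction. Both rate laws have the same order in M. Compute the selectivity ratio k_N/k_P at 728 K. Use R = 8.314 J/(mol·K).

k_N/k_P = (A_N/A_P)·exp[−(E_N−E_P)/(RT)] = (A_N/A_P)·exp[(E_P−E_N)/(RT)].
(E_P−E_N)/(RT) = (130−87.4)×10³/(8.314×728) = 42600/6053 = 7.038.
k_N/k_P = (5.06×10^10/1.13×10^15)·exp(7.038) = 4.478×10^-5 × 1139 = 0.0510.
Since E_N < E_P, lowering the temperature improves selectivity toward N.

0.0510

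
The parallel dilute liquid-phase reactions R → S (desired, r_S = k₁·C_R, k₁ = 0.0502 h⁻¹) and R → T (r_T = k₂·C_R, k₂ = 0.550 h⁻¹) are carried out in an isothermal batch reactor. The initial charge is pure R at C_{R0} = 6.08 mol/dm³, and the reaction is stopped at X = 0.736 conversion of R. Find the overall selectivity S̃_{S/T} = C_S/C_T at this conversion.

0.0913

C_R = C_{R0}(1−X) = 1.605 mol/dm³.
Both paths are first order in R, so the instantaneous fraction to S is constant: dC_S/d(−C_R) = k₁/(k₁+k₂) = 0.08364.
C_S = 0.08364·(C_{R0}−C_R) = 0.08364×4.475 = 0.374 mol/dm³.
C_T = (C_{R0}−C_R)−C_S = 4.101 mol/dm³; S̃_{S/T} = 0.3743/4.101 = 0.0913.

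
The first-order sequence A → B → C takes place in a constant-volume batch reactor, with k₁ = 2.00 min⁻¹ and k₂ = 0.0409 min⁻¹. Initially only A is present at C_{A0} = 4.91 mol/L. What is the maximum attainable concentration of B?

At the optimum, C_{B,max}/C_{A0} = (k₁/k₂)^[k₂/(k₂−k₁)].
= (2.00/0.0409)^(0.0409/(0.0409−2.00)) = (48.90)^(-0.02088) = 0.9220.
C_{B,max} = 0.9220×4.91 = 4.53 mol/L.

4.53 mol/L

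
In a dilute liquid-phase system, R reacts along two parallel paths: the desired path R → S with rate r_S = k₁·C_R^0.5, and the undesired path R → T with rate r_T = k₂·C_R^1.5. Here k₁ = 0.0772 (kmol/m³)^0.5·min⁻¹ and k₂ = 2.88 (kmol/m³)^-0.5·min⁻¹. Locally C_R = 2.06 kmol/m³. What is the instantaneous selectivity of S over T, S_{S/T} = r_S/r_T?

0.0130

S_{S/T} = r_S/r_T = (k₁·C_R^0.5)/(k₂·C_R^1.5) = (k₁/k₂)·C_R⁻¹.
= (0.0772×2.060^0.5) / (2.88×2.060^1.5) = 0.1108/8.515 = 0.0130.
The undesired path is higher order in R, so low C_R (CSTR or dilute feed) favours S.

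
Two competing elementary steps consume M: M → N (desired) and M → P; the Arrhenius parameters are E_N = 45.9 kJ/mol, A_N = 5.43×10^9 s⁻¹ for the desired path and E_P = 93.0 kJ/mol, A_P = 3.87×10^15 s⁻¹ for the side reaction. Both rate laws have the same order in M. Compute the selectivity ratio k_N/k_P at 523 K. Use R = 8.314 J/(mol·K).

Since both paths have the same order in M, the concentration cancels and S_{N/P} = k_N/k_P = (A_N/A_P)·exp[(E_P−E_N)/(RT)].
(E_P−E_N)/(RT) = (93.0−45.9)×10³/(8.314×523) = 47100/4348 = 10.83.
k_N/k_P = (5.43×10^9/3.87×10^15)·exp(10.83) = 1.403×10^-6 × 50616 = 0.0710.

0.0710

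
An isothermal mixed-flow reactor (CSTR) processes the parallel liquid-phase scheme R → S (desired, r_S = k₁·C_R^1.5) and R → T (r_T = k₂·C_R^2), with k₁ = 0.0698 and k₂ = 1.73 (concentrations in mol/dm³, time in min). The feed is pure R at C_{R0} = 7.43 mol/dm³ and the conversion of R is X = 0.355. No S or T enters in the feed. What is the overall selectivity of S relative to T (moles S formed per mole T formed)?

Exit C_R = C_{R0}(1−X) = 7.43×0.645 = 4.792 mol/dm³.
In a CSTR the entire volume is at exit conditions, so r_S = 0.0698×4.792^1.5 = 0.7323 and r_T = 1.73×4.792^2 = 39.73.
Overall selectivity = C_S/C_T = r_Sτ/(r_Tτ) = r_S/r_T = 0.0184.

0.0184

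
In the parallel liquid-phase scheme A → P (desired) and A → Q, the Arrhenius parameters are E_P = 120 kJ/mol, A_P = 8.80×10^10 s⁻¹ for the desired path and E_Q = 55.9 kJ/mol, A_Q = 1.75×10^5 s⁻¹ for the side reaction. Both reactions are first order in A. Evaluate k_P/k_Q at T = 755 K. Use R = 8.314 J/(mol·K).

With equal orders, S_{P/Q} = k_P/k_Q = (A_P/A_Q)·exp[(E_Q−E_P)/(RT)].
(E_Q−E_P)/(RT) = (55.9−120)×10³/(8.314×755) = -64100/6277 = -10.21.
k_P/k_Q = (8.80×10^10/1.75×10^5)·exp(-10.21) = 5.029×10^5 × 3.674×10^-5 = 18.5.
Since E_P > E_Q, raising the temperature improves selectivity toward P.

18.5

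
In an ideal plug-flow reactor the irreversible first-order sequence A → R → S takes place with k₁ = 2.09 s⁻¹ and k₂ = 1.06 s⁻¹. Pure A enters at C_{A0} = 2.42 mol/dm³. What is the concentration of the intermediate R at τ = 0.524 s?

1.18 mol/dm³

For first-order series with pure A initially, C_R(τ) = k₁C_{A0}/(k₂−k₁)·(e^(−k₁τ) − e^(−k₂τ)).
e^(−k₁τ) = e^(−2.09×0.524) = e^(−1.095) = 0.3345; e^(−k₂τ) = e^(−0.5554) = 0.5738.
C_R = 2.09×2.42/(1.06−2.09) × (0.3345−0.5738) = (-4.910)×(-0.2393) = 1.175 mol/dm³.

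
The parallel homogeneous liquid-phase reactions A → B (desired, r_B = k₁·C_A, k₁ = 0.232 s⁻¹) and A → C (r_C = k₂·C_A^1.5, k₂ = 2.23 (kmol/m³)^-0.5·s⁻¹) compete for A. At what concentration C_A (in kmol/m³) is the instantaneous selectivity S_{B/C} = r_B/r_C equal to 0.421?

0.0611 kmol/m³

S_{B/C} = (k₁/k₂)·C_A^-0.5 ⇒ C_A = (S·k₂/k₁)^(-2).
= (0.421×2.23/0.232)^(-2) = (4.047)^(-2) = 0.0611 kmol/m³.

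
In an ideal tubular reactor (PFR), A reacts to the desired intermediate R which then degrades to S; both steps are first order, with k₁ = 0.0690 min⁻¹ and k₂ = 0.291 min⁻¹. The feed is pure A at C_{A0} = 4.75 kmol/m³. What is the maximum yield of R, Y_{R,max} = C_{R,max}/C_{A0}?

For a first-order series the maximum intermediate yield is C_{R,max}/C_{A0} = (k₁/k₂)^[k₂/(k₂−k₁)].
= (0.0690/0.291)^(0.291/(0.291−0.0690)) = (0.2371)^(1.311) = 0.1516.

0.152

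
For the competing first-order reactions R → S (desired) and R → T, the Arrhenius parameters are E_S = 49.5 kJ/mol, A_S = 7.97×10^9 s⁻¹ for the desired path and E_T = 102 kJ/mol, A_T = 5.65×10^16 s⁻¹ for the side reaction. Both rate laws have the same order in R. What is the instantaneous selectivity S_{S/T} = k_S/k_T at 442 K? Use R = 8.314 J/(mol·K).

k_S/k_T = (A_S/A_T)·exp[−(E_S−E_T)/(RT)] = (A_S/A_T)·exp[(E_T−E_S)/(RT)].
(E_T−E_S)/(RT) = (102−49.5)×10³/(8.314×442) = 52500/3675 = 14.29.
k_S/k_T = (7.97×10^9/5.65×10^16)·exp(14.29) = 1.411×10^-7 × 1.602×10^6 = 0.226.

0.226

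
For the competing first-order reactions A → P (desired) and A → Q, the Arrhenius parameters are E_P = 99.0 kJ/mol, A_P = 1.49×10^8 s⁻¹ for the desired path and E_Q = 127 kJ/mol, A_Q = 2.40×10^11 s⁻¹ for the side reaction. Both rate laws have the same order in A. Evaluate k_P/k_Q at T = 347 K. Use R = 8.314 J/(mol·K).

10.2

Since both paths have the same order in A, the concentration cancels and S_{P/Q} = k_P/k_Q = (A_P/A_Q)·exp[(E_Q−E_P)/(RT)].
(E_Q−E_P)/(RT) = (127−99.0)×10³/(8.314×347) = 28000/2885 = 9.706.
k_P/k_Q = (1.49×10^8/2.40×10^11)·exp(9.706) = 6.208×10^-4 × 16408 = 10.2.
Since E_P < E_Q, lowering the temperature improves selectivity toward P.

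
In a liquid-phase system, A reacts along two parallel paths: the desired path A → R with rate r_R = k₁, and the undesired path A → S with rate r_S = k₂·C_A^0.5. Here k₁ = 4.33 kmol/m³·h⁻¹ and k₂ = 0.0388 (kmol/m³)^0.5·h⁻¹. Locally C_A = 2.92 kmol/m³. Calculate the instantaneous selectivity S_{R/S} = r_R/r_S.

65.3

S_{R/S} = r_R/r_S = (k₁)/(k₂·C_A^0.5) = (k₁/k₂)·C_A^-0.5.
= (4.33) / (0.0388×2.920^0.5) = 4.330/0.06630 = 65.3.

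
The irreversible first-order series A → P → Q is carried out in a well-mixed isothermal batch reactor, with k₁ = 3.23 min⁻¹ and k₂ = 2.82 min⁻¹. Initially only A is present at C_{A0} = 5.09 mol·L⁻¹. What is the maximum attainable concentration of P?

Evaluating C_P at t_opt = ln(k₂/k₁)/(k₂−k₁) gives C_{P,max}/C_{A0} = (k₁/k₂)^[k₂/(k₂−k₁)].
= (3.23/2.82)^(2.82/(2.82−3.23)) = (1.145)^(-6.878) = 0.3931.
C_{P,max} = 0.3931×5.09 = 2.00 mol·L⁻¹.

2.00 mol·L⁻¹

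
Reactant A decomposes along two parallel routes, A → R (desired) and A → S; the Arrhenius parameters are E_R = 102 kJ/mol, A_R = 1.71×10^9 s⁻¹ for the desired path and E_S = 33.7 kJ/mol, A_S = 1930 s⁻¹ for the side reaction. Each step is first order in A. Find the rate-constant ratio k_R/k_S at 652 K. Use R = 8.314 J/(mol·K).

k_R/k_S = (A_R/A_S)·exp[−(E_R−E_S)/(RT)] = (A_R/A_S)·exp[(E_S−E_R)/(RT)].
(E_S−E_R)/(RT) = (33.7−102)×10³/(8.314×652) = -68300/5421 = -12.60.
k_R/k_S = (1.71×10^9/1930)·exp(-12.60) = 8.860×10^5 × 3.373×10^-6 = 2.99.
Since E_R > E_S, raising the temperature improves selectivity toward R.

2.99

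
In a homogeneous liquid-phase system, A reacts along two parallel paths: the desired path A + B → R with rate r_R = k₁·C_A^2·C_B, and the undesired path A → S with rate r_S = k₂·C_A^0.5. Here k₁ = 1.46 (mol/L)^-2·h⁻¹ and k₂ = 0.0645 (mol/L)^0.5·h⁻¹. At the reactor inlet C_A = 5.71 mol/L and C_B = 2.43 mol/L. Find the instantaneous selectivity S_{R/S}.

751

S_{R/S} = r_R/r_S = (k₁·C_A^2·C_B)/(k₂·C_A^0.5) = (k₁/k₂)·C_A^1.5·C_B.
= (1.46×5.710^2×2.430) / (0.0645×5.710^0.5) = 115.7/0.1541 = 751.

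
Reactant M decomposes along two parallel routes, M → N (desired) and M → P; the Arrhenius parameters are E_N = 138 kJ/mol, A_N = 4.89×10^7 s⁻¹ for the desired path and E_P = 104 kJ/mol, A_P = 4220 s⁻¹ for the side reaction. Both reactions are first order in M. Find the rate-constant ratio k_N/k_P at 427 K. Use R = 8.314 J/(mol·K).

k_N/k_P = (A_N/A_P)·exp[−(E_N−E_P)/(RT)] = (A_N/A_P)·exp[(E_P−E_N)/(RT)].
(E_P−E_N)/(RT) = (104−138)×10³/(8.314×427) = -34000/3550 = -9.577.
k_N/k_P = (4.89×10^7/4220)·exp(-9.577) = 11588 × 6.929×10^-5 = 0.803.
Since E_N > E_P, raising the temperature improves selectivity toward N.

0.803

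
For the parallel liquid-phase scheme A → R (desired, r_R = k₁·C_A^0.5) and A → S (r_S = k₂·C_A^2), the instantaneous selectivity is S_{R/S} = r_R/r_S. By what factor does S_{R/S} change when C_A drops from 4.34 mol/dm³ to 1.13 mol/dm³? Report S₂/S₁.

7.53

S_{R/S} = (k₁/k₂)·C_A^-1.5, so S₂/S₁ = (C_{A,2}/C_{A,1})^-1.5.
= (1.13/4.34)^(-1.5) = (0.2604)^(-1.5) = 7.53.
Selectivity toward R rises as C_A falls — low-concentration operation is favoured.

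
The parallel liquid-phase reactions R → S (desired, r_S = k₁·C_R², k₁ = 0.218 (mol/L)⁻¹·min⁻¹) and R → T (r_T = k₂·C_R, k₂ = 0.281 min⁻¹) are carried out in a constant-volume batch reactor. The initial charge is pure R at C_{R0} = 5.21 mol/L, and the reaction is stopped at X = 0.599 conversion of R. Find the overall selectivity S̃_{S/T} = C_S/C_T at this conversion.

C_R = C_{R0}(1−X) = 2.089 mol/L.
Along a PFR/batch, dC_T/dC_R = −r_T/(r_S+r_T) = −k₂/(k₂+k₁·C_R).
Integrating from C_{R0} to C_R: C_T = (0.281/0.218)·ln[(0.281+0.218·5.21)/(0.281+0.218·2.09)] = 1.289·ln(1.417/0.7364) = 0.8434 mol/L.
Then C_S = (C_{R0}−C_R) − C_T = 3.121 − 0.8434 = 2.277 mol/L.
S̃_{S/T} = C_S/C_T = 2.277/0.8434 = 2.70.

2.70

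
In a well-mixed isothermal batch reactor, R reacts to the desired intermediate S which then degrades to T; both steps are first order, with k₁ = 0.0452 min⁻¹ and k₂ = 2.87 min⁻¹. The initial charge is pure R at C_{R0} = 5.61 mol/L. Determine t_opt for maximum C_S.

Setting dC_S/dt = 0 gives t_opt = ln(k₂/k₁)/(k₂−k₁).
= ln(2.87/0.0452)/(2.87−0.0452) = ln(63.50)/2.825 = 4.151/2.825 = 1.47 min.

1.47 min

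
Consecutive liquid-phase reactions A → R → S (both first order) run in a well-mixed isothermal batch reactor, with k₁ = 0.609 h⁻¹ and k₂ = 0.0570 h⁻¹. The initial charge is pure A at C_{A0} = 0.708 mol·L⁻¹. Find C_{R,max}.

0.554 mol·L⁻¹

At the optimum, C_{R,max}/C_{A0} = (k₁/k₂)^[k₂/(k₂−k₁)].
= (0.609/0.0570)^(0.0570/(0.0570−0.609)) = (10.68)^(-0.1033) = 0.7830.
C_{R,max} = 0.7830×0.708 = 0.554 mol·L⁻¹.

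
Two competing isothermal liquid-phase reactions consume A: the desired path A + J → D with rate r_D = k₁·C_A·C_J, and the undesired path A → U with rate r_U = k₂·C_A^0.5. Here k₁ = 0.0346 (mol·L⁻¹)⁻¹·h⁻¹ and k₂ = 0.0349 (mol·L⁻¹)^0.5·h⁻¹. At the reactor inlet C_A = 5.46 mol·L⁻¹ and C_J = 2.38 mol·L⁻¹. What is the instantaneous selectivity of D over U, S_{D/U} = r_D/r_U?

5.51

S_{D/U} = r_D/r_U = (k₁·C_A·C_J)/(k₂·C_A^0.5) = (k₁/k₂)·C_A^0.5·C_J.
= (0.0346×5.460×2.380) / (0.0349×5.460^0.5) = 0.4496/0.08155 = 5.51.
Since the desired path is higher order in A, keeping C_A high (PFR or concentrated feed) favours D.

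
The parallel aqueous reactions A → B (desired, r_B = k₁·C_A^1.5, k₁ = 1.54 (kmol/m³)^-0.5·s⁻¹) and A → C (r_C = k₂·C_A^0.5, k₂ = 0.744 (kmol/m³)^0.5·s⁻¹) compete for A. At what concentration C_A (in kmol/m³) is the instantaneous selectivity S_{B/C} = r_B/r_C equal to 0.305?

0.147 kmol/m³

S_{B/C} = (k₁/k₂)·C_A ⇒ C_A = S·k₂/k₁.
= 0.305×0.744/1.54 = 0.147 kmol/m³.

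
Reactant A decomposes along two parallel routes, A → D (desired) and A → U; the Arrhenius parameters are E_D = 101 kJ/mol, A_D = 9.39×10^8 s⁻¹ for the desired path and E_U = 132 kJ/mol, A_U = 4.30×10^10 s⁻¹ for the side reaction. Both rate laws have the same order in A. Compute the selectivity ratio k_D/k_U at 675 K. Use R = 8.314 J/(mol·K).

k_D/k_U = (A_D/A_U)·exp[−(E_D−E_U)/(RT)] = (A_D/A_U)·exp[(E_U−E_D)/(RT)].
(E_U−E_D)/(RT) = (132−101)×10³/(8.314×675) = 31000/5612 = 5.524.
k_D/k_U = (9.39×10^8/4.30×10^10)·exp(5.524) = 0.02184 × 250.6 = 5.47.

5.47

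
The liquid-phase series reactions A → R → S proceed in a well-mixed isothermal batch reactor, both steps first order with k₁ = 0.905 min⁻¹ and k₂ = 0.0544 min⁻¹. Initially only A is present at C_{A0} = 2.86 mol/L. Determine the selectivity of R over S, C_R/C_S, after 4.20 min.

The intermediate concentration in a first-order A→B→C sequence is C_R = k₁C_{A0}(e^(−k₁t) − e^(−k₂t))/(k₂−k₁).
e^(−k₁t) = e^(−0.905×4.20) = e^(−3.801) = 0.02235; e^(−k₂t) = e^(−0.2285) = 0.7957.
C_R = 0.905×2.86/(0.0544−0.905) × (0.02235−0.7957) = (-3.043)×(-0.7734) = 2.353 mol/L.
C_A = C_{A0}e^(−k₁t) = 0.06392 mol/L, so C_S = C_{A0}−C_A−C_R = 0.4427 mol/L; C_R/C_S = 5.32.

5.32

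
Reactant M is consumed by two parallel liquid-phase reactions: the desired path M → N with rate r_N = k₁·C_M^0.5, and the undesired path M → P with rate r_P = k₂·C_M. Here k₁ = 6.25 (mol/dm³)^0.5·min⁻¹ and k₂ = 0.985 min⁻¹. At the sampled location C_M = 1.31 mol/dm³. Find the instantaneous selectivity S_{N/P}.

5.54

S_{N/P} = r_N/r_P = (k₁·C_M^0.5)/(k₂·C_M) = (k₁/k₂)·C_M^-0.5.
= (6.25×1.310^0.5) / (0.985×1.310) = 7.153/1.290 = 5.54.
The undesired path is higher order in M, so low C_M (CSTR or dilute feed) favours N.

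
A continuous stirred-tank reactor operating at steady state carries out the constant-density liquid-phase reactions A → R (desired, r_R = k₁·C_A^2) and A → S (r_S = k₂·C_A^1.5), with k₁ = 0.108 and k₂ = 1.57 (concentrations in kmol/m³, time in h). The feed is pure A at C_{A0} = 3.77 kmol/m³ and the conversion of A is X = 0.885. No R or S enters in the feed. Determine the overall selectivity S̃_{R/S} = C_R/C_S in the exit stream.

Exit C_A = C_{A0}(1−X) = 3.77×0.115 = 0.4335 kmol/m³.
A CSTR operates uniformly at the exit composition, giving r_R = 0.02030 and r_S = 0.4482 (each k·C_A^n at C_A = 0.4335).
Overall selectivity = C_R/C_S = r_Rτ/(r_Sτ) = r_R/r_S = 0.0453.

0.0453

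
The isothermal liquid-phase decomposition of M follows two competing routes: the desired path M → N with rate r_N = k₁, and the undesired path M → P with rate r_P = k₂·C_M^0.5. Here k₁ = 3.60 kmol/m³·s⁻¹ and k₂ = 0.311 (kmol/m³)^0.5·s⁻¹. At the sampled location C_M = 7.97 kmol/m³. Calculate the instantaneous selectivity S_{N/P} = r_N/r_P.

S_{N/P} = r_N/r_P = (k₁)/(k₂·C_M^0.5) = (k₁/k₂)·C_M^-0.5.
= (3.60) / (0.311×7.970^0.5) = 3.600/0.8780 = 4.10.
The undesired path is higher order in M, so low C_M (CSTR or dilute feed) favours N.

4.10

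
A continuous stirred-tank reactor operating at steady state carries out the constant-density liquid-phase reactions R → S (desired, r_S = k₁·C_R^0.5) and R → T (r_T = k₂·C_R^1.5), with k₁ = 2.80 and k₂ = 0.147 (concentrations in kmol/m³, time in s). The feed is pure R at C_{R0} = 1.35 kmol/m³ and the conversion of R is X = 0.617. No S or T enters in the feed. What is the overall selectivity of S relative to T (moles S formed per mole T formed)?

36.8

Exit C_R = C_{R0}(1−X) = 1.35×0.383 = 0.5171 kmol/m³.
Rates in a CSTR are evaluated at the outlet concentration: r_S = 2.80×0.5171^0.5 = 2.013, r_T = 0.147×0.5171^1.5 = 0.05465.
Overall selectivity = C_S/C_T = r_Sτ/(r_Tτ) = r_S/r_T = 36.8.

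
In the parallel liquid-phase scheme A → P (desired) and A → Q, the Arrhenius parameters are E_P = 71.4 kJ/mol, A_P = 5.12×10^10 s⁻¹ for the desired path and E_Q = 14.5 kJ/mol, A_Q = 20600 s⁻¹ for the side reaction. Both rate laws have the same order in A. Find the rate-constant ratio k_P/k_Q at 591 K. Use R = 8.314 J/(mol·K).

23.2

k_P/k_Q = (A_P/A_Q)·exp[−(E_P−E_Q)/(RT)] = (A_P/A_Q)·exp[(E_Q−E_P)/(RT)].
(E_Q−E_P)/(RT) = (14.5−71.4)×10³/(8.314×591) = -56900/4914 = -11.58.
k_P/k_Q = (5.12×10^10/20600)·exp(-11.58) = 2.485×10^6 × 9.350×10^-6 = 23.2.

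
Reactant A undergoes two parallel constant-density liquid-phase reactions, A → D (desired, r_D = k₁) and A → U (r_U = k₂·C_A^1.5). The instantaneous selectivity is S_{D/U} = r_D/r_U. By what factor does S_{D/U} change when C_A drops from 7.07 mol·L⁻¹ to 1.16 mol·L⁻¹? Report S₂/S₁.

S_{D/U} = (k₁/k₂)·C_A^-1.5, so S₂/S₁ = (C_{A,2}/C_{A,1})^-1.5.
= (1.16/7.07)^(-1.5) = (0.1641)^(-1.5) = 15.0.
Selectivity toward D rises as C_A falls — low-concentration operation is favoured.

15.0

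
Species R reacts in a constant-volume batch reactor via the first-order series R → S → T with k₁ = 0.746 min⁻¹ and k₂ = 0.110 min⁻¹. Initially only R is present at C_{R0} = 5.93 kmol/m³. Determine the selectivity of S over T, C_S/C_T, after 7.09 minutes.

For first-order series with pure R initially, C_S(t) = k₁C_{R0}/(k₂−k₁)·(e^(−k₁t) − e^(−k₂t)).
e^(−k₁t) = e^(−0.746×7.09) = e^(−5.289) = 0.005046; e^(−k₂t) = e^(−0.7799) = 0.4585.
C_S = 0.746×5.93/(0.110−0.746) × (0.005046−0.4585) = (-6.956)×(-0.4534) = 3.154 kmol/m³.
C_R = C_{R0}e^(−k₁t) = 0.02992 kmol/m³, so C_T = C_{R0}−C_R−C_S = 2.746 kmol/m³; C_S/C_T = 1.15.

1.15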